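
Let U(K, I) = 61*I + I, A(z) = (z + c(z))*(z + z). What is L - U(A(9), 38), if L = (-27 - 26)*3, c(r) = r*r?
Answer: -2515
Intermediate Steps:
c(r) = r²
A(z) = 2*z*(z + z²) (A(z) = (z + z²)*(z + z) = (z + z²)*(2*z) = 2*z*(z + z²))
U(K, I) = 62*I
L = -159 (L = -53*3 = -159)
L - U(A(9), 38) = -159 - 62*38 = -159 - 1*2356 = -159 - 2356 = -2515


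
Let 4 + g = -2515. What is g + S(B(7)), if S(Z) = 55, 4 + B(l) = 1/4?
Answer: -2464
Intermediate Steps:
g = -2519 (g = -4 - 2515 = -2519)
B(l) = -15/4 (B(l) = -4 + 1/4 = -4 + ¼ = -15/4)
g + S(B(7)) = -2519 + 55 = -2464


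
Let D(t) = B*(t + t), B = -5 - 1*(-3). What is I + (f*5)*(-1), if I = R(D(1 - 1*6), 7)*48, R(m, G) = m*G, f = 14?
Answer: 6650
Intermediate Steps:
B = -2 (B = -5 + 3 = -2)
D(t) = -4*t (D(t) = -2*(t + t) = -4*t)
R(m, G) = G*m
I = 6720 (I = (7*(-4*(1 - 1*6)))*48 = (7*(-4*(1 - 6)))*48 = (7*(-4*(-5)))*48 = (7*20)*48 = 140*48 = 6720)
I + (f*5)*(-1) = 6720 + (14*5)*(-1) = 6720 + 70*(-1) = 6720 - 70 = 6650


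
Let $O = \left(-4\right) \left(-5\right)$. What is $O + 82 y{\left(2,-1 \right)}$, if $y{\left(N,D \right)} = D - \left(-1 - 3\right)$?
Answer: $266$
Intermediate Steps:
$y{\left(N,D \right)} = 4 + D$ ($y{\left(N,D \right)} = D - -4 = D + 4 = 4 + D$)
$O = 20$
$O + 82 y{\left(2,-1 \right)} = 20 + 82 \left(4 - 1\right) = 20 + 82 \cdot 3 = 20 + 246 = 266$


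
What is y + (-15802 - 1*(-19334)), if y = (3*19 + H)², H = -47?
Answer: 3632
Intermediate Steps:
y = 100 (y = (3*19 - 47)² = (57 - 47)² = 10² = 100)
y + (-15802 - 1*(-19334)) = 100 + (-15802 - 1*(-19334)) = 100 + (-15802 + 19334) = 100 + 3532 = 3632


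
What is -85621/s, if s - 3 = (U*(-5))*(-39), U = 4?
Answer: -85621/783 ≈ -109.35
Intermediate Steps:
s = 783 (s = 3 + (4*(-5))*(-39) = 3 - 20*(-39) = 3 + 780 = 783)
-85621/s = -85621/783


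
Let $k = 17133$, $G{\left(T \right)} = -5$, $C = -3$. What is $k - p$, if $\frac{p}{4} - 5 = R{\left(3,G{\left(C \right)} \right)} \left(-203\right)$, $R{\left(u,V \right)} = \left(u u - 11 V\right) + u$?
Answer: $71517$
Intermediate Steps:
$R{\left(u,V \right)} = u + u^{2} - 11 V$ ($R{\left(u,V \right)} = \left(u^{2} - 11 V\right) + u = u + u^{2} - 11 V$)
$p = -54384$ ($p = 20 + 4 \left(3 + 3^{2} - -55\right) \left(-203\right) = 20 + 4 \left(3 + 9 + 55\right) \left(-203\right) = 20 + 4 \cdot 67 \left(-203\right) = 20 + 4 \left(-13601\right) = 20 - 54404 = -54384$)
$k - p = 17133 - -54384 = 17133 + 54384 = 71517$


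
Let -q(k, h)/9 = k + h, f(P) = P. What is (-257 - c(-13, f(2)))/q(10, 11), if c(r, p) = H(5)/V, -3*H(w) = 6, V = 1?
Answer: 85/63 ≈ 1.3492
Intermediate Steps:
H(w) = -2 (H(w) = -⅓*6 = -2)
c(r, p) = -2 (c(r, p) = -2/1 = -2*1 = -2)
q(k, h) = -9*h - 9*k (q(k, h) = -9*(k + h) = -9*(h + k) = -9*h - 9*k)
(-257 - c(-13, f(2)))/q(10, 11) = (-257 - 1*(-2))/(-9*11 - 9*10) = (-257 + 2)/(-99 - 90) = -255/(-189) = -255*(-1/189) = 85/63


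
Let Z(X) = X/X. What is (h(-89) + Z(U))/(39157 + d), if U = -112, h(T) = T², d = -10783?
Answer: 3961/14187 ≈ 0.27920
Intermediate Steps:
Z(X) = 1
(h(-89) + Z(U))/(39157 + d) = ((-89)² + 1)/(39157 - 10783) = (7921 + 1)/28374 = 7922*(1/28374) = 3961/14187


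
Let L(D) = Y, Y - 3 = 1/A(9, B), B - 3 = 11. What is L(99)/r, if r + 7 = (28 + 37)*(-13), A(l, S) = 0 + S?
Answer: -43/11928 ≈ -0.0036050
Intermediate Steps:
B = 14 (B = 3 + 11 = 14)
A(l, S) = S
r = -852 (r = -7 + (28 + 37)*(-13) = -7 + 65*(-13) = -7 - 845 = -852)
Y = 43/14 (Y = 3 + 1/14 = 43/14 ≈ 3.0714)
L(D) = 43/14
L(99)/r = (43/14)/(-852) = (43/14)*(-1/852) = -43/11928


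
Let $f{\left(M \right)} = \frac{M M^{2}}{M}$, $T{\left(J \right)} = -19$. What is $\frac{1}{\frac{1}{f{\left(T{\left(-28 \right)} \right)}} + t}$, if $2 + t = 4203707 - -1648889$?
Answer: $\frac{361}{2112786435} \approx 1.7086 \cdot 10^{-7}$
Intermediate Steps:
$f{\left(M \right)} = M^{2}$ ($f{\left(M \right)} = \frac{M^{3}}{M} = M^{2}$)
$t = 5852594$ ($t = -2 + \left(4203707 - -1648889\right) = -2 + \left(4203707 + 1648889\right) = -2 + 5852596 = 5852594$)
$\frac{1}{\frac{1}{f{\left(T{\left(-28 \right)} \right)}} + t} = \frac{1}{\frac{1}{\left(-19\right)^{2}} + 5852594} = \frac{1}{\frac{1}{361} + 5852594} = \frac{1}{\frac{2112786435}{361}} = \frac{361}{2112786435}$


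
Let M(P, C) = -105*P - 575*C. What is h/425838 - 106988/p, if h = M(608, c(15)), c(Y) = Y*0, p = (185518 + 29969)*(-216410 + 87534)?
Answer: -10552747804727/70392802345767 ≈ -0.14991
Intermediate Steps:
p = -27771102612 (p = 215487*(-128876) = -27771102612)
c(Y) = 0
M(P, C) = -575*C - 105*P
h = -63840 (h = -575*0 - 105*608 = 0 - 63840 = -63840)
h/425838 - 106988/p = -63840/425838 - 106988/(-27771102612) = -63840*1/425838 - 106988*(-1/27771102612) = -1520/10139 + 26747/6942775653 = -10552747804727/70392802345767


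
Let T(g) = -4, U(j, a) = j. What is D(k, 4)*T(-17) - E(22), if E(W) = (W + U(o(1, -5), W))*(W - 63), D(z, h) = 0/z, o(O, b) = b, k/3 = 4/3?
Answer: 697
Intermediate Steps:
k = 4 (k = 3*(4/3) = 4)
D(z, h) = 0
E(W) = (-63 + W)*(-5 + W) (E(W) = (W - 5)*(W - 63) = (-5 + W)*(-63 + W) = (-63 + W)*(-5 + W))
D(k, 4)*T(-17) - E(22) = 0*(-4) - (315 + 22² - 68*22) = 0 - (315 + 484 - 1496) = 0 - 1*(-697) = 0 + 697 = 697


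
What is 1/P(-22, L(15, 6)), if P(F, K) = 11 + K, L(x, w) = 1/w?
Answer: 6/67 ≈ 0.089552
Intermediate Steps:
L(x, w) = 1/w
1/P(-22, L(15, 6)) = 1/(11 + 1/6) = 1/(11 + ⅙) = 1/(67/6) = 6/67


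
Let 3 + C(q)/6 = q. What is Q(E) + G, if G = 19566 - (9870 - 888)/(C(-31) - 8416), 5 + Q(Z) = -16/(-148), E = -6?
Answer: 3119576077/159470 ≈ 19562.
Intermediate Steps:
Q(Z) = -181/37 (Q(Z) = -5 - 16/(-148) = -5 - 16*(-1/148) = -5 + 4/37 = -181/37)
C(q) = -18 + 6*q
G = 84333951/4310 (G = 19566 - (9870 - 888)/((-18 + 6*(-31)) - 8416) = 19566 - 8982/((-18 - 186) - 8416) = 19566 - 8982/(-204 - 8416) = 19566 - 8982/(-8620) = 19566 - 8982*(-1)/8620 = 19566 - 1*(-4491/4310) = 19566 + 4491/4310 = 84333951/4310 ≈ 19567.)
Q(E) + G = -181/37 + 84333951/4310 = 3119576077/159470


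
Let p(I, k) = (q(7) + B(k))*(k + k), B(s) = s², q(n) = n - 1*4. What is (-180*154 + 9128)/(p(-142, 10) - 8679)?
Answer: 18592/6619 ≈ 2.8089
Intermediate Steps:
q(n) = -4 + n (q(n) = n - 4 = -4 + n)
p(I, k) = 2*k*(3 + k²) (p(I, k) = ((-4 + 7) + k²)*(k + k) = (3 + k²)*(2*k) = 2*k*(3 + k²))
(-180*154 + 9128)/(p(-142, 10) - 8679) = (-180*154 + 9128)/(2*10*(3 + 10²) - 8679) = (-27720 + 9128)/(2*10*(3 + 100) - 8679) = -18592/(2*10*103 - 8679) = -18592/(2060 - 8679) = -18592/(-6619) = -18592*(-1/6619) = 18592/6619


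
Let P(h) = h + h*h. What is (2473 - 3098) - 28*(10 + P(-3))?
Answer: -1073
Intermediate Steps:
P(h) = h + h**2
(2473 - 3098) - 28*(10 + P(-3)) = (2473 - 3098) - 28*(10 - 3*(1 - 3)) = -625 - 28*(10 - 3*(-2)) = -625 - 28*(10 + 6) = -625 - 28*16 = -625 - 448 = -1073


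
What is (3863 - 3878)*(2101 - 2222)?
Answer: 1815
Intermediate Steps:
(3863 - 3878)*(2101 - 2222) = -15*(-121) = 1815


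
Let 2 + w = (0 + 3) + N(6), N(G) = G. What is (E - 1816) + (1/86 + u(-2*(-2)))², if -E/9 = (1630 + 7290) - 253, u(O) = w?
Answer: -589977715/7396 ≈ -79770.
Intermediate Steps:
w = 7 (w = -2 + ((0 + 3) + 6) = -2 + (3 + 6) = -2 + 9 = 7)
u(O) = 7
E = -78003 (E = -9*((1630 + 7290) - 253) = -9*(8920 - 253) = -9*8667 = -78003)
(E - 1816) + (1/86 + u(-2*(-2)))² = (-78003 - 1816) + (1/86 + 7)² = -79819 + (1/86 + 7)² = -79819 + (603/86)² = -79819 + 363609/7396 = -589977715/7396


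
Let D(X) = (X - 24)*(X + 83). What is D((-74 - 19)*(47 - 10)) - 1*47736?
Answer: 11587734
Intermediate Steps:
D(X) = (-24 + X)*(83 + X)
D((-74 - 19)*(47 - 10)) - 1*47736 = (-1992 + ((-74 - 19)*(47 - 10))² + 59*((-74 - 19)*(47 - 10))) - 1*47736 = (-1992 + (-93*37)² + 59*(-93*37)) - 47736 = (-1992 + (-3441)² + 59*(-3441)) - 47736 = (-1992 + 11840481 - 203019) - 47736 = 11635470 - 47736 = 11587734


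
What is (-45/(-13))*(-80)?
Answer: -3600/13 ≈ -276.92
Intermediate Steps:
(-45/(-13))*(-80) = -1/13*(-45)*(-80) = (45/13)*(-80) = -3600/13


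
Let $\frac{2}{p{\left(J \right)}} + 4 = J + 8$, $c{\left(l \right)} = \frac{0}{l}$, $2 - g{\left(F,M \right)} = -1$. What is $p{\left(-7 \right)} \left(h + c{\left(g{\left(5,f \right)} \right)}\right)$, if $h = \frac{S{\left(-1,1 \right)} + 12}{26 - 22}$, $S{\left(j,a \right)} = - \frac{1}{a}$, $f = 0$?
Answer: $- \frac{11}{6} \approx -1.8333$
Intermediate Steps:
$g{\left(F,M \right)} = 3$ ($g{\left(F,M \right)} = 2 - -1 = 2 + 1 = 3$)
$c{\left(l \right)} = 0$
$p{\left(J \right)} = \frac{2}{4 + J}$ ($p{\left(J \right)} = \frac{2}{-4 + \left(J + 8\right)} = \frac{2}{-4 + \left(8 + J\right)} = \frac{2}{4 + J}$)
$h = \frac{11}{4}$ ($h = \frac{- 1^{-1} + 12}{26 - 22} = \frac{\left(-1\right) 1 + 12}{4} = \left(-1 + 12\right) \frac{1}{4} = 11 \cdot \frac{1}{4} = \frac{11}{4} \approx 2.75$)
$p{\left(-7 \right)} \left(h + c{\left(g{\left(5,f \right)} \right)}\right) = \frac{2}{4 - 7} \left(\frac{11}{4} + 0\right) = \frac{2}{-3} \cdot \frac{11}{4} = 2 \left(- \frac{1}{3}\right) \frac{11}{4} = \left(- \frac{2}{3}\right) \frac{11}{4} = - \frac{11}{6}$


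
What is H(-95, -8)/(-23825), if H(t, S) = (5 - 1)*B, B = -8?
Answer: 32/23825 ≈ 0.0013431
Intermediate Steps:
H(t, S) = -32 (H(t, S) = (5 - 1)*(-8) = 4*(-8) = -32)
H(-95, -8)/(-23825) = -32/(-23825) = -32*(-1/23825) = 32/23825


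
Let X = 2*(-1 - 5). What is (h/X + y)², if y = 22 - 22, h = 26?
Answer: 169/36 ≈ 4.6944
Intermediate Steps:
X = -12 (X = 2*(-6) = -12)
y = 0
(h/X + y)² = (26/(-12) + 0)² = (26*(-1/12) + 0)² = (-13/6 + 0)² = (-13/6)² = 169/36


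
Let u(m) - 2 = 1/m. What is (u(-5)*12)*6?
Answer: 648/5 ≈ 129.60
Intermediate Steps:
u(m) = 2 + 1/m
(u(-5)*12)*6 = ((2 + 1/(-5))*12)*6 = ((2 - ⅕)*12)*6 = ((9/5)*12)*6 = (108/5)*6 = 648/5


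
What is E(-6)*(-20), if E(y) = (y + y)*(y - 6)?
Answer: -2880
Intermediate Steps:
E(y) = 2*y*(-6 + y) (E(y) = (2*y)*(-6 + y) = 2*y*(-6 + y))
E(-6)*(-20) = (2*(-6)*(-6 - 6))*(-20) = (2*(-6)*(-12))*(-20) = 144*(-20) = -2880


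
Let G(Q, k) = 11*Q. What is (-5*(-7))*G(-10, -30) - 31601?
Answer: -35451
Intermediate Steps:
(-5*(-7))*G(-10, -30) - 31601 = (-5*(-7))*(11*(-10)) - 31601 = 35*(-110) - 31601 = -3850 - 31601 = -35451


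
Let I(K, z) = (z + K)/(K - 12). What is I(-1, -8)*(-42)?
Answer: -378/13 ≈ -29.077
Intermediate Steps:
I(K, z) = (K + z)/(-12 + K)
I(-1, -8)*(-42) = ((-1 - 8)/(-12 - 1))*(-42) = (-9/(-13))*(-42) = -1/13*(-9)*(-42) = (9/13)*(-42) = -378/13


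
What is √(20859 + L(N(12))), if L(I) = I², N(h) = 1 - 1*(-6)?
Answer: 2*√5227 ≈ 144.60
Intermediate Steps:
N(h) = 7 (N(h) = 1 + 6 = 7)
√(20859 + L(N(12))) = √(20859 + 7²) = √(20859 + 49) = √20908 = 2*√5227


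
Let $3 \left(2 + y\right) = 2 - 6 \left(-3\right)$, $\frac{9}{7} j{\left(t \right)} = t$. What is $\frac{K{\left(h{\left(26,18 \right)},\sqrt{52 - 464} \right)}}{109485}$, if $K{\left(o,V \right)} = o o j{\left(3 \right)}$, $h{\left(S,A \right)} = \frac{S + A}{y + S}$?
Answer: $\frac{847}{19305855} \approx 4.3873 \cdot 10^{-5}$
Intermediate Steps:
$j{\left(t \right)} = \frac{7 t}{9}$
$y = \frac{14}{3}$ ($y = -2 + \frac{2 - 6 \left(-3\right)}{3} = -2 + \frac{2 - -18}{3} = -2 + \frac{2 + 18}{3} = -2 + \frac{1}{3} \cdot 20 = -2 + \frac{20}{3} = \frac{14}{3} \approx 4.6667$)
$h{\left(S,A \right)} = \frac{A + S}{\frac{14}{3} + S}$ ($h{\left(S,A \right)} = \frac{S + A}{\frac{14}{3} + S} = \frac{A + S}{\frac{14}{3} + S}$)
$K{\left(o,V \right)} = \frac{7 o^{2}}{3}$ ($K{\left(o,V \right)} = o o \frac{7}{9} \cdot 3 = o^{2} \cdot \frac{7}{3} = \frac{7 o^{2}}{3}$)
$\frac{K{\left(h{\left(26,18 \right)},\sqrt{52 - 464} \right)}}{109485} = \frac{\frac{7}{3} \left(\frac{3 \left(18 + 26\right)}{14 + 3 \cdot 26}\right)^{2}}{109485} = \frac{7 \left(3 \frac{1}{14 + 78} \cdot 44\right)^{2}}{3} \cdot \frac{1}{109485} = \frac{7 \left(3 \cdot \frac{1}{92} \cdot 44\right)^{2}}{3} \cdot \frac{1}{109485} = \frac{7 \left(\frac{33}{23}\right)^{2}}{3} \cdot \frac{1}{109485} = \frac{7}{3} \cdot \frac{1089}{529} \cdot \frac{1}{109485} = \frac{2541}{529} \cdot \frac{1}{109485} = \frac{847}{19305855}$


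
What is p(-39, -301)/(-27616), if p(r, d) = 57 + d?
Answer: 61/6904 ≈ 0.0088355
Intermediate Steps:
p(-39, -301)/(-27616) = (57 - 301)/(-27616) = -244*(-1/27616) = 61/6904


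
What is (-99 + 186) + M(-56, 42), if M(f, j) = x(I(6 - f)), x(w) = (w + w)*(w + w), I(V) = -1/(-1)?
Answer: 91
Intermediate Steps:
I(V) = 1 (I(V) = -1*(-1) = 1)
x(w) = 4*w**2 (x(w) = (2*w)*(2*w) = 4*w**2)
M(f, j) = 4 (M(f, j) = 4*1**2 = 4*1 = 4)
(-99 + 186) + M(-56, 42) = (-99 + 186) + 4 = 87 + 4 = 91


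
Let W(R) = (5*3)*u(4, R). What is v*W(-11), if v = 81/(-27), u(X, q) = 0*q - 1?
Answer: 45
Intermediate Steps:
u(X, q) = -1 (u(X, q) = 0 - 1 = -1)
v = -3 (v = 81*(-1/27) = -3)
W(R) = -15 (W(R) = (5*3)*(-1) = 15*(-1) = -15)
v*W(-11) = -3*(-15) = 45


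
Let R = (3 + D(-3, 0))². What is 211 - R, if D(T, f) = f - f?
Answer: 202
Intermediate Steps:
D(T, f) = 0
R = 9 (R = (3 + 0)² = 3² = 9)
211 - R = 211 - 1*9 = 211 - 9 = 202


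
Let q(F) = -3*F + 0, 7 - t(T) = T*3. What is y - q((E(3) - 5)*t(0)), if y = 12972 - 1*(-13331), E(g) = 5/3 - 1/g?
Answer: 26226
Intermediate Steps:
E(g) = 5/3 - 1/g (E(g) = 5*(1/3) - 1/g = 5/3 - 1/g)
t(T) = 7 - 3*T (t(T) = 7 - T*3 = 7 - 3*T)
q(F) = -3*F
y = 26303 (y = 12972 + 13331 = 26303)
y - q((E(3) - 5)*t(0)) = 26303 - (-3)*((5/3 - 1/3) - 5)*(7 - 3*0) = 26303 - (-3)*((5/3 - 1*1/3) - 5)*(7 + 0) = 26303 - (-3)*((5/3 - 1/3) - 5)*7 = 26303 - (-3)*(4/3 - 5)*7 = 26303 - (-3)*(-11/3*7) = 26303 - (-3)*(-77)/3 = 26303 - 1*77 = 26303 - 77 = 26226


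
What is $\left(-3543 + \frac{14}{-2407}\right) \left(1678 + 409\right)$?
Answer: $- \frac{17797967305}{2407} \approx -7.3943 \cdot 10^{6}$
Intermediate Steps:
$\left(-3543 + \frac{14}{-2407}\right) \left(1678 + 409\right) = \left(-3543 + 14 \left(- \frac{1}{2407}\right)\right) 2087 = \left(-3543 - \frac{14}{2407}\right) 2087 = \left(- \frac{8528015}{2407}\right) 2087 = - \frac{17797967305}{2407}$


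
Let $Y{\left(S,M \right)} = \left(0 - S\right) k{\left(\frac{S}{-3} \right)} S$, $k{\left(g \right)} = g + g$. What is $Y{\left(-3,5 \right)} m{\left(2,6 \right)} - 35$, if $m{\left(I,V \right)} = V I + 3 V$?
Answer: $-575$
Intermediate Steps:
$m{\left(I,V \right)} = 3 V + I V$ ($m{\left(I,V \right)} = I V + 3 V = 3 V + I V$)
$k{\left(g \right)} = 2 g$
$Y{\left(S,M \right)} = \frac{2 S^{3}}{3}$ ($Y{\left(S,M \right)} = \left(0 - S\right) 2 \frac{S}{-3} S = - S 2 S \left(- \frac{1}{3}\right) S = - S 2 \left(- \frac{S}{3}\right) S = - S \left(- \frac{2 S}{3}\right) S = \frac{2 S^{2}}{3} S = \frac{2 S^{3}}{3}$)
$Y{\left(-3,5 \right)} m{\left(2,6 \right)} - 35 = \frac{2 \left(-3\right)^{3}}{3} \cdot 6 \left(3 + 2\right) - 35 = \frac{2}{3} \left(-27\right) 6 \cdot 5 - 35 = \left(-18\right) 30 - 35 = -540 - 35 = -575$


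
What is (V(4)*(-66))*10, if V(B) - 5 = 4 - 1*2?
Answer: -4620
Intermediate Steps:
V(B) = 7 (V(B) = 5 + (4 - 1*2) = 5 + (4 - 2) = 5 + 2 = 7)
(V(4)*(-66))*10 = (7*(-66))*10 = -462*10 = -4620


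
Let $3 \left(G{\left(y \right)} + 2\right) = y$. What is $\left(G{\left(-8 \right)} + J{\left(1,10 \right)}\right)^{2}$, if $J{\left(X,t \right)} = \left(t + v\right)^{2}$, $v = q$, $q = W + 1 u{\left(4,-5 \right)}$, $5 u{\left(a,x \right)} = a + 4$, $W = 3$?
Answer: $\frac{244515769}{5625} \approx 43470.0$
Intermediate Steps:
$G{\left(y \right)} = -2 + \frac{y}{3}$
$u{\left(a,x \right)} = \frac{4}{5} + \frac{a}{5}$ ($u{\left(a,x \right)} = \frac{a + 4}{5} = \frac{4 + a}{5} = \frac{4}{5} + \frac{a}{5}$)
$q = \frac{23}{5}$ ($q = 3 + 1 \left(\frac{4}{5} + \frac{1}{5} \cdot 4\right) = 3 + 1 \left(\frac{4}{5} + \frac{4}{5}\right) = 3 + 1 \cdot \frac{8}{5} = 3 + \frac{8}{5} = \frac{23}{5} \approx 4.6$)
$v = \frac{23}{5} \approx 4.6$
$J{\left(X,t \right)} = \left(\frac{23}{5} + t\right)^{2}$ ($J{\left(X,t \right)} = \left(t + \frac{23}{5}\right)^{2} = \left(\frac{23}{5} + t\right)^{2}$)
$\left(G{\left(-8 \right)} + J{\left(1,10 \right)}\right)^{2} = \left(\left(-2 + \frac{1}{3} \left(-8\right)\right) + \frac{\left(23 + 5 \cdot 10\right)^{2}}{25}\right)^{2} = \left(\left(-2 - \frac{8}{3}\right) + \frac{\left(23 + 50\right)^{2}}{25}\right)^{2} = \left(- \frac{14}{3} + \frac{73^{2}}{25}\right)^{2} = \left(- \frac{14}{3} + \frac{1}{25} \cdot 5329\right)^{2} = \left(- \frac{14}{3} + \frac{5329}{25}\right)^{2} = \left(\frac{15637}{75}\right)^{2} = \frac{244515769}{5625}$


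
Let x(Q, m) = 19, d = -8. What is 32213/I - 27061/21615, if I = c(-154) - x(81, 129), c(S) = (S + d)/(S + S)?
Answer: -4292188951/2459787 ≈ -1744.9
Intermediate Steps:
c(S) = (-8 + S)/(2*S) (c(S) = (S - 8)/(S + S) = (-8 + S)/((2*S)) = (-8 + S)*(1/(2*S)) = (-8 + S)/(2*S))
I = -2845/154 (I = (½)*(-8 - 154)/(-154) - 1*19 = (½)*(-1/154)*(-162) - 19 = 81/154 - 19 = -2845/154 ≈ -18.474)
32213/I - 27061/21615 = 32213/(-2845/154) - 27061/21615 = 32213*(-154/2845) - 27061*1/21615 = -4960802/2845 - 27061/21615 = -4292188951/2459787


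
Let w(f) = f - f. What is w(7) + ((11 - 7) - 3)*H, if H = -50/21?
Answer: -50/21 ≈ -2.3810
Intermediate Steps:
H = -50/21 (H = -50*1/21 = -50/21 ≈ -2.3810)
w(f) = 0
w(7) + ((11 - 7) - 3)*H = 0 + ((11 - 7) - 3)*(-50/21) = 0 + (4 - 3)*(-50/21) = 0 + 1*(-50/21) = 0 - 50/21 = -50/21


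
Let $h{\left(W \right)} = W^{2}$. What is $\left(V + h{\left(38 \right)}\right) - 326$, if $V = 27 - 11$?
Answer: $1134$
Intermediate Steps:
$V = 16$ ($V = 27 - 11 = 16$)
$\left(V + h{\left(38 \right)}\right) - 326 = \left(16 + 38^{2}\right) - 326 = \left(16 + 1444\right) - 326 = 1460 - 326 = 1134$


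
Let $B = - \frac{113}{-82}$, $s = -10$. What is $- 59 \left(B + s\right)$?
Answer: $\frac{41713}{82} \approx 508.7$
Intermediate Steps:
$B = \frac{113}{82}$ ($B = \left(-113\right) \left(- \frac{1}{82}\right) = \frac{113}{82} \approx 1.378$)
$- 59 \left(B + s\right) = - 59 \left(\frac{113}{82} - 10\right) = \left(-59\right) \left(- \frac{707}{82}\right) = \frac{41713}{82}$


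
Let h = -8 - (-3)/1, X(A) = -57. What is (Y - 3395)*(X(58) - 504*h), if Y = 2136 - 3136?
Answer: -10824885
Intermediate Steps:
h = -5 (h = -8 - (-3) = -8 - 1*(-3) = -8 + 3 = -5)
Y = -1000
(Y - 3395)*(X(58) - 504*h) = (-1000 - 3395)*(-57 - 504*(-5)) = -4395*(-57 - 168*(-15)) = -4395*(-57 + 2520) = -4395*2463 = -10824885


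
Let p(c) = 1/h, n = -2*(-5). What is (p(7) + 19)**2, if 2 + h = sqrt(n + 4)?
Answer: 18439/50 + 96*sqrt(14)/25 ≈ 383.15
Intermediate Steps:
n = 10
h = -2 + sqrt(14) (h = -2 + sqrt(10 + 4) = -2 + sqrt(14) ≈ 1.7417)
p(c) = 1/(-2 + sqrt(14))
(p(7) + 19)**2 = ((1/5 + sqrt(14)/10) + 19)**2 = (96/5 + sqrt(14)/10)**2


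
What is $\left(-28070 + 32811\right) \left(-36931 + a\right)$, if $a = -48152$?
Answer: $-403378503$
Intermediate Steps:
$\left(-28070 + 32811\right) \left(-36931 + a\right) = \left(-28070 + 32811\right) \left(-36931 - 48152\right) = 4741 \left(-85083\right) = -403378503$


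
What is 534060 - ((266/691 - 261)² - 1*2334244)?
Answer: 1337130054999/477481 ≈ 2.8004e+6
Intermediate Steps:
534060 - ((266/691 - 261)² - 1*2334244) = 534060 - ((266*(1/691) - 261)² - 2334244) = 534060 - ((266/691 - 261)² - 2334244) = 534060 - ((-180085/691)² - 2334244) = 534060 - (32430607225/477481 - 2334244) = 534060 - 1*(-1082126552139/477481) = 534060 + 1082126552139/477481 = 1337130054999/477481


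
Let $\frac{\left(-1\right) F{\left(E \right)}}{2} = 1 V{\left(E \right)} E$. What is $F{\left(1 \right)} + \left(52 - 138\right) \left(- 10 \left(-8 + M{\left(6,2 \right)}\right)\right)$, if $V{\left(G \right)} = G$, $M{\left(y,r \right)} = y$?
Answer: $-1722$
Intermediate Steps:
$F{\left(E \right)} = - 2 E^{2}$ ($F{\left(E \right)} = - 2 \cdot 1 E E = - 2 E E = - 2 E^{2}$)
$F{\left(1 \right)} + \left(52 - 138\right) \left(- 10 \left(-8 + M{\left(6,2 \right)}\right)\right) = - 2 \cdot 1^{2} + \left(52 - 138\right) \left(- 10 \left(-8 + 6\right)\right) = \left(-2\right) 1 - 86 \left(\left(-10\right) \left(-2\right)\right) = -2 - 1720 = -1722$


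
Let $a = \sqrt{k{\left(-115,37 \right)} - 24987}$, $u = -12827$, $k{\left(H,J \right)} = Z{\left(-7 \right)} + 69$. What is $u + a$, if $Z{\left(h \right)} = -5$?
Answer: $-12827 + i \sqrt{24923} \approx -12827.0 + 157.87 i$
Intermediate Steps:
$k{\left(H,J \right)} = 64$ ($k{\left(H,J \right)} = -5 + 69 = 64$)
$a = i \sqrt{24923}$ ($a = \sqrt{64 - 24987} = \sqrt{-24923} = i \sqrt{24923} \approx 157.87 i$)
$u + a = -12827 + i \sqrt{24923}$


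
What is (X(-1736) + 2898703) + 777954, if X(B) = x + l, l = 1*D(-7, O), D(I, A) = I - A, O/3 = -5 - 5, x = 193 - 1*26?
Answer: 3676847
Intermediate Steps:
x = 167 (x = 193 - 26 = 167)
O = -30 (O = 3*(-5 - 5) = 3*(-10) = -30)
l = 23 (l = 1*(-7 - 1*(-30)) = 1*(-7 + 30) = 1*23 = 23)
X(B) = 190 (X(B) = 167 + 23 = 190)
(X(-1736) + 2898703) + 777954 = (190 + 2898703) + 777954 = 2898893 + 777954 = 3676847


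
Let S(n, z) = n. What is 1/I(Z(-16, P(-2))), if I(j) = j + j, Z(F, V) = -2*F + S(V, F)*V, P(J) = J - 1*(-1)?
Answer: 1/66 ≈ 0.015152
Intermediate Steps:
P(J) = 1 + J (P(J) = J + 1 = 1 + J)
Z(F, V) = V² - 2*F (Z(F, V) = -2*F + V*V = -2*F + V² = V² - 2*F)
I(j) = 2*j
1/I(Z(-16, P(-2))) = 1/(2*((1 - 2)² - 2*(-16))) = 1/(2*((-1)² + 32)) = 1/(2*(1 + 32)) = 1/(2*33) = 1/66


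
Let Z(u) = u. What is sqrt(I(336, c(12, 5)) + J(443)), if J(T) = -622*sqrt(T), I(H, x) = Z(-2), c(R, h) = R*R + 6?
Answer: sqrt(-2 - 622*sqrt(443)) ≈ 114.43*I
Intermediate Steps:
c(R, h) = 6 + R**2 (c(R, h) = R**2 + 6 = 6 + R**2)
I(H, x) = -2
sqrt(I(336, c(12, 5)) + J(443)) = sqrt(-2 - 622*sqrt(443))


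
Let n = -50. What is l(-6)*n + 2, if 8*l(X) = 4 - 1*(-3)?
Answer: -167/4 ≈ -41.750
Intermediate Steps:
l(X) = 7/8 (l(X) = (4 - 1*(-3))/8 = (4 + 3)/8 = (1/8)*7 = 7/8)
l(-6)*n + 2 = (7/8)*(-50) + 2 = -175/4 + 2 = -167/4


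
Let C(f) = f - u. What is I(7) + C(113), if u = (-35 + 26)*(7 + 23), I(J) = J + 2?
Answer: 392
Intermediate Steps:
I(J) = 2 + J
u = -270 (u = -9*30 = -270)
C(f) = 270 + f (C(f) = f - 1*(-270) = f + 270 = 270 + f)
I(7) + C(113) = (2 + 7) + (270 + 113) = 9 + 383 = 392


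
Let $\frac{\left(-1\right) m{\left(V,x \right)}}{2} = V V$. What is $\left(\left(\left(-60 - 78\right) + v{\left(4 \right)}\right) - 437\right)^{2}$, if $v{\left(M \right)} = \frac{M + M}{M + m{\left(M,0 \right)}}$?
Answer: $\frac{16216729}{49} \approx 3.3095 \cdot 10^{5}$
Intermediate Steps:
$m{\left(V,x \right)} = - 2 V^{2}$ ($m{\left(V,x \right)} = - 2 V V = - 2 V^{2}$)
$v{\left(M \right)} = \frac{2 M}{M - 2 M^{2}}$ ($v{\left(M \right)} = \frac{M + M}{M - 2 M^{2}} = \frac{2 M}{M - 2 M^{2}}$)
$\left(\left(\left(-60 - 78\right) + v{\left(4 \right)}\right) - 437\right)^{2} = \left(\left(\left(-60 - 78\right) - \frac{2}{-1 + 2 \cdot 4}\right) - 437\right)^{2} = \left(\left(-138 - \frac{2}{-1 + 8}\right) - 437\right)^{2} = \left(\left(-138 - \frac{2}{7}\right) - 437\right)^{2} = \left(- \frac{968}{7} - 437\right)^{2} = \left(- \frac{4027}{7}\right)^{2} = \frac{16216729}{49}$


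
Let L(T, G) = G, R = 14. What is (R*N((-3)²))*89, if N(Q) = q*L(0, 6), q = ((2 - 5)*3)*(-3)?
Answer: 201852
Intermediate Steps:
q = 27 (q = -3*3*(-3) = -9*(-3) = 27)
N(Q) = 162 (N(Q) = 27*6 = 162)
(R*N((-3)²))*89 = (14*162)*89 = 2268*89 = 201852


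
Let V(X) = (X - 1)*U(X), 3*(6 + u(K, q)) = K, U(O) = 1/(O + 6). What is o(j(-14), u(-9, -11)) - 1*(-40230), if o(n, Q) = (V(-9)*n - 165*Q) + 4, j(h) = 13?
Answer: 125287/3 ≈ 41762.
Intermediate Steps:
U(O) = 1/(6 + O)
u(K, q) = -6 + K/3
V(X) = (-1 + X)/(6 + X) (V(X) = (X - 1)/(6 + X) = (-1 + X)/(6 + X))
o(n, Q) = 4 - 165*Q + 10*n/3 (o(n, Q) = (((-1 - 9)/(6 - 9))*n - 165*Q) + 4 = ((-10/(-3))*n - 165*Q) + 4 = ((-⅓*(-10))*n - 165*Q) + 4 = (10*n/3 - 165*Q) + 4 = (-165*Q + 10*n/3) + 4 = 4 - 165*Q + 10*n/3)
o(j(-14), u(-9, -11)) - 1*(-40230) = (4 - 165*(-6 + (⅓)*(-9)) + (10/3)*13) - 1*(-40230) = (4 - 165*(-6 - 3) + 130/3) + 40230 = (4 - 165*(-9) + 130/3) + 40230 = (4 + 1485 + 130/3) + 40230 = 4597/3 + 40230 = 125287/3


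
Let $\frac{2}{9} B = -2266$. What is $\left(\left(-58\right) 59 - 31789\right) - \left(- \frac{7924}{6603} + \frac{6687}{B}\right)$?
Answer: $- \frac{263406614068}{7481199} \approx -35209.0$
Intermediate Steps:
$B = -10197$ ($B = \frac{9}{2} \left(-2266\right) = -10197$)
$\left(\left(-58\right) 59 - 31789\right) - \left(- \frac{7924}{6603} + \frac{6687}{B}\right) = \left(\left(-58\right) 59 - 31789\right) - \left(- \frac{7924}{6603} - \frac{743}{1133}\right) = \left(-3422 - 31789\right) - - \frac{13883921}{7481199} = -35211 + \left(\frac{743}{1133} + \frac{7924}{6603}\right) = -35211 + \frac{13883921}{7481199} = - \frac{263406614068}{7481199}$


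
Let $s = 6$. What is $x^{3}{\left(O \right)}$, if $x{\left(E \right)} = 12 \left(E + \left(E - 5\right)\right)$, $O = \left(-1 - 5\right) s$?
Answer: $-788889024$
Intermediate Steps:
$O = -36$ ($O = \left(-1 - 5\right) 6 = \left(-6\right) 6 = -36$)
$x{\left(E \right)} = -60 + 24 E$ ($x{\left(E \right)} = 12 \left(E + \left(E - 5\right)\right) = 12 \left(E + \left(-5 + E\right)\right) = 12 \left(-5 + 2 E\right) = -60 + 24 E$)
$x^{3}{\left(O \right)} = \left(-60 + 24 \left(-36\right)\right)^{3} = \left(-60 - 864\right)^{3} = \left(-924\right)^{3} = -788889024$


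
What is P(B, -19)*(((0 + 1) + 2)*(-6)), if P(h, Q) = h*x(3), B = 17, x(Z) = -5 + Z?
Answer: 612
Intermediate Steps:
P(h, Q) = -2*h (P(h, Q) = h*(-5 + 3) = h*(-2) = -2*h)
P(B, -19)*(((0 + 1) + 2)*(-6)) = (-2*17)*(((0 + 1) + 2)*(-6)) = -34*(1 + 2)*(-6) = -102*(-6) = -34*(-18) = 612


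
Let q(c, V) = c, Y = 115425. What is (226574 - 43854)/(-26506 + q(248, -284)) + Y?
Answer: 1515323465/13129 ≈ 1.1542e+5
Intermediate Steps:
(226574 - 43854)/(-26506 + q(248, -284)) + Y = (226574 - 43854)/(-26506 + 248) + 115425 = 182720/(-26258) + 115425 = 182720*(-1/26258) + 115425 = -91360/13129 + 115425 = 1515323465/13129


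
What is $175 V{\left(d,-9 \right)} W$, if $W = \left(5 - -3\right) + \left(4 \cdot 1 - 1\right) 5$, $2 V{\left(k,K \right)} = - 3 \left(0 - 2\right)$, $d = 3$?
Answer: $12075$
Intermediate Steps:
$V{\left(k,K \right)} = 3$ ($V{\left(k,K \right)} = \frac{\left(-3\right) \left(0 - 2\right)}{2} = \frac{\left(-3\right) \left(-2\right)}{2} = \frac{1}{2} \cdot 6 = 3$)
$W = 23$ ($W = \left(5 + 3\right) + \left(4 - 1\right) 5 = 8 + 3 \cdot 5 = 8 + 15 = 23$)
$175 V{\left(d,-9 \right)} W = 175 \cdot 3 \cdot 23 = 525 \cdot 23 = 12075$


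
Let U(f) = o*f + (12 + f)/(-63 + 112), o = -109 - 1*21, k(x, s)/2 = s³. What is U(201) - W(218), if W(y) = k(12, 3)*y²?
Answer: -127028661/49 ≈ -2.5924e+6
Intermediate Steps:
k(x, s) = 2*s³
o = -130 (o = -109 - 21 = -130)
W(y) = 54*y² (W(y) = (2*3³)*y² = (2*27)*y² = 54*y²)
U(f) = 12/49 - 6369*f/49 (U(f) = -130*f + (12 + f)/(-63 + 112) = -130*f + (12 + f)/49 = -130*f + (12 + f)*(1/49) = -130*f + (12/49 + f/49) = 12/49 - 6369*f/49)
U(201) - W(218) = (12/49 - 6369/49*201) - 54*218² = (12/49 - 1280169/49) - 54*47524 = -1280157/49 - 1*2566296 = -1280157/49 - 2566296 = -127028661/49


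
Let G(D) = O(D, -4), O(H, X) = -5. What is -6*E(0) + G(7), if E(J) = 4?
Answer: -29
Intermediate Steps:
G(D) = -5
-6*E(0) + G(7) = -6*4 - 5 = -24 - 5 = -29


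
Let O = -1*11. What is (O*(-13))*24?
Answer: 3432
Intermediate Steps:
O = -11
(O*(-13))*24 = -11*(-13)*24 = 143*24 = 3432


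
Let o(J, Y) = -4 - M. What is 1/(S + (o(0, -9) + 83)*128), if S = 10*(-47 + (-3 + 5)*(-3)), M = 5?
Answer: 1/8942 ≈ 0.00011183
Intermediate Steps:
o(J, Y) = -9 (o(J, Y) = -4 - 1*5 = -4 - 5 = -9)
S = -530 (S = 10*(-47 + 2*(-3)) = 10*(-47 - 6) = 10*(-53) = -530)
1/(S + (o(0, -9) + 83)*128) = 1/(-530 + (-9 + 83)*128) = 1/(-530 + 74*128) = 1/(-530 + 9472) = 1/8942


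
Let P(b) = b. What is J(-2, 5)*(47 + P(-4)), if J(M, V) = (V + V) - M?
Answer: 516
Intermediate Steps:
J(M, V) = -M + 2*V (J(M, V) = 2*V - M = -M + 2*V)
J(-2, 5)*(47 + P(-4)) = (-1*(-2) + 2*5)*(47 - 4) = (2 + 10)*43 = 12*43 = 516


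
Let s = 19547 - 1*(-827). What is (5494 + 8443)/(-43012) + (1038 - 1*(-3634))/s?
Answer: -41500187/438163244 ≈ -0.094714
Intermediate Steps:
s = 20374 (s = 19547 + 827 = 20374)
(5494 + 8443)/(-43012) + (1038 - 1*(-3634))/s = (5494 + 8443)/(-43012) + (1038 - 1*(-3634))/20374 = 13937*(-1/43012) + (1038 + 3634)*(1/20374) = -13937/43012 + 4672*(1/20374) = -13937/43012 + 2336/10187 = -41500187/438163244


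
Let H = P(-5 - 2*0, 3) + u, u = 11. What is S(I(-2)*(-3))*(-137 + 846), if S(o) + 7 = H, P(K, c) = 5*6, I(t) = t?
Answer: 24106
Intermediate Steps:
P(K, c) = 30
H = 41 (H = 30 + 11 = 41)
S(o) = 34 (S(o) = -7 + 41 = 34)
S(I(-2)*(-3))*(-137 + 846) = 34*(-137 + 846) = 34*709 = 24106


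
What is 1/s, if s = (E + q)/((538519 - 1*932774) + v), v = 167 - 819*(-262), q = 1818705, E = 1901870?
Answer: -35902/744115 ≈ -0.048248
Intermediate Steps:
v = 214745 (v = 167 + 214578 = 214745)
s = -744115/35902 (s = (1901870 + 1818705)/((538519 - 1*932774) + 214745) = 3720575/((538519 - 932774) + 214745) = 3720575/(-394255 + 214745) = 3720575/(-179510) = 3720575*(-1/179510) = -744115/35902 ≈ -20.726)
1/s = 1/(-744115/35902) = -35902/744115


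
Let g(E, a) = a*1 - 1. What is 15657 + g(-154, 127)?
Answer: 15783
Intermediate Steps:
g(E, a) = -1 + a (g(E, a) = a - 1 = -1 + a)
15657 + g(-154, 127) = 15657 + (-1 + 127) = 15657 + 126 = 15783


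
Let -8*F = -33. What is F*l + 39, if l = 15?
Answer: 807/8 ≈ 100.88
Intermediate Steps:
F = 33/8 (F = -1/8*(-33) = 33/8 ≈ 4.1250)
F*l + 39 = (33/8)*15 + 39 = 495/8 + 39 = 807/8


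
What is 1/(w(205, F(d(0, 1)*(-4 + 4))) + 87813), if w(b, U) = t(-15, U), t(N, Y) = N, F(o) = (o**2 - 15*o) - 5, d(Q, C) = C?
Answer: 1/87798 ≈ 1.1390e-5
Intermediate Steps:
F(o) = -5 + o**2 - 15*o
w(b, U) = -15
1/(w(205, F(d(0, 1)*(-4 + 4))) + 87813) = 1/(-15 + 87813) = 1/87798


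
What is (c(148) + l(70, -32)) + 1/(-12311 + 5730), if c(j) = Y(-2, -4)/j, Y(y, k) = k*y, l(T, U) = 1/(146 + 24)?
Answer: 2474747/41394490 ≈ 0.059784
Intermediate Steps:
l(T, U) = 1/170
c(j) = 8/j (c(j) = (-4*(-2))/j = 8/j)
(c(148) + l(70, -32)) + 1/(-12311 + 5730) = (8/148 + 1/170) + 1/(-12311 + 5730) = (8*(1/148) + 1/170) + 1/(-6581) = (2/37 + 1/170) - 1/6581 = 377/6290 - 1/6581 = 2474747/41394490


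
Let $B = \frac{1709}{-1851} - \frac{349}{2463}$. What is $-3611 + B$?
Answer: $- \frac{1829716801}{506557} \approx -3612.1$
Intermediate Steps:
$B = - \frac{539474}{506557}$ ($B = 1709 \left(- \frac{1}{1851}\right) - \frac{349}{2463} = - \frac{1709}{1851} - \frac{349}{2463} = - \frac{539474}{506557} \approx -1.065$)
$-3611 + B = -3611 - \frac{539474}{506557} = - \frac{1829716801}{506557}$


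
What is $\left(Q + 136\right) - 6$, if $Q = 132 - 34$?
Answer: $228$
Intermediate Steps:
$Q = 98$ ($Q = 132 - 34 = 98$)
$\left(Q + 136\right) - 6 = \left(98 + 136\right) - 6 = 234 - 6 = 228$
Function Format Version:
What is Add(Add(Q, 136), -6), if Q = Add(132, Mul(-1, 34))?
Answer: 228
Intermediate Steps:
Q = 98 (Q = Add(132, -34) = 98)
Add(Add(Q, 136), -6) = Add(Add(98, 136), -6) = Add(234, -6) = 228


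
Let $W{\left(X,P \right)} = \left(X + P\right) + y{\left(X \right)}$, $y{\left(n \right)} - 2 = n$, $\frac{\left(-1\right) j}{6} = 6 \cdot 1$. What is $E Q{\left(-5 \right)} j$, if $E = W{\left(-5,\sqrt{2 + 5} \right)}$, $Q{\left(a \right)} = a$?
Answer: $-1440 + 180 \sqrt{7} \approx -963.76$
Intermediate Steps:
$j = -36$ ($j = - 6 \cdot 6 \cdot 1 = \left(-6\right) 6 = -36$)
$y{\left(n \right)} = 2 + n$
$W{\left(X,P \right)} = 2 + P + 2 X$ ($W{\left(X,P \right)} = \left(X + P\right) + \left(2 + X\right) = \left(P + X\right) + \left(2 + X\right) = 2 + P + 2 X$)
$E = -8 + \sqrt{7}$ ($E = 2 + \sqrt{2 + 5} + 2 \left(-5\right) = 2 + \sqrt{7} - 10 = -8 + \sqrt{7} \approx -5.3542$)
$E Q{\left(-5 \right)} j = \left(-8 + \sqrt{7}\right) \left(-5\right) \left(-36\right) = \left(40 - 5 \sqrt{7}\right) \left(-36\right) = -1440 + 180 \sqrt{7}$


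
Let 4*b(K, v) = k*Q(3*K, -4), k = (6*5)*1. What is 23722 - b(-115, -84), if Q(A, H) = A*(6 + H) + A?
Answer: 62969/2 ≈ 31485.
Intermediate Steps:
Q(A, H) = A + A*(6 + H)
k = 30 (k = 30*1 = 30)
b(K, v) = 135*K/2 (b(K, v) = (30*((3*K)*(7 - 4)))/4 = (30*((3*K)*3))/4 = (30*(9*K))/4 = (270*K)/4 = 135*K/2)
23722 - b(-115, -84) = 23722 - 135*(-115)/2 = 23722 - 1*(-15525/2) = 23722 + 15525/2 = 62969/2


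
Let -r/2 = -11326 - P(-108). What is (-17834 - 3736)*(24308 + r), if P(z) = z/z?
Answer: -1012970340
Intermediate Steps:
P(z) = 1
r = 22654 (r = -2*(-11326 - 1*1) = -2*(-11326 - 1) = -2*(-11327) = 22654)
(-17834 - 3736)*(24308 + r) = (-17834 - 3736)*(24308 + 22654) = -21570*46962 = -1012970340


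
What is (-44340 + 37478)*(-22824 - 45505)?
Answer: 468873598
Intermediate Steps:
(-44340 + 37478)*(-22824 - 45505) = -6862*(-68329) = 468873598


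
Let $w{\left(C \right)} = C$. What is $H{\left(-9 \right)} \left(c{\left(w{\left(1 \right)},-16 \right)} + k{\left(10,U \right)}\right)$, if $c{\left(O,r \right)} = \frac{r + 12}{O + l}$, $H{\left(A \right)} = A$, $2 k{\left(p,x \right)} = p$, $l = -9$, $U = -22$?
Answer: $- \frac{99}{2} \approx -49.5$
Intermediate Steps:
$k{\left(p,x \right)} = \frac{p}{2}$
$c{\left(O,r \right)} = \frac{12 + r}{-9 + O}$ ($c{\left(O,r \right)} = \frac{r + 12}{O - 9} = \frac{12 + r}{-9 + O}$)
$H{\left(-9 \right)} \left(c{\left(w{\left(1 \right)},-16 \right)} + k{\left(10,U \right)}\right) = - 9 \left(\frac{12 - 16}{-9 + 1} + \frac{1}{2} \cdot 10\right) = - 9 \left(\frac{1}{-8} \left(-4\right) + 5\right) = - 9 \left(\left(- \frac{1}{8}\right) \left(-4\right) + 5\right) = - 9 \left(\frac{1}{2} + 5\right) = \left(-9\right) \frac{11}{2} = - \frac{99}{2}$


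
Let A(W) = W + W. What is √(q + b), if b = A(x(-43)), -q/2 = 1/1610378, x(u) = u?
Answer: I*√55756322817195/805189 ≈ 9.2736*I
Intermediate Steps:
A(W) = 2*W
q = -1/805189 (q = -2/1610378 = -2*1/1610378 = -1/805189 ≈ -1.2419e-6)
b = -86 (b = 2*(-43) = -86)
√(q + b) = √(-1/805189 - 86) = √(-69246255/805189) = I*√55756322817195/805189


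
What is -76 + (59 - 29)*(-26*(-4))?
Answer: 3044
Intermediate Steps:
-76 + (59 - 29)*(-26*(-4)) = -76 + 30*104 = -76 + 3120 = 3044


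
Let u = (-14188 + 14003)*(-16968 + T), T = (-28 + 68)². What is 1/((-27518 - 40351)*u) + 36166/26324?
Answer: 1744620684028999/1269849994098120 ≈ 1.3739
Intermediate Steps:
T = 1600 (T = 40² = 1600)
u = 2843080 (u = (-14188 + 14003)*(-16968 + 1600) = -185*(-15368) = 2843080)
1/((-27518 - 40351)*u) + 36166/26324 = 1/(-27518 - 40351*2843080) + 36166/26324 = (1/2843080)/(-67869) + 36166*(1/26324) = -1/67869*1/2843080 + 18083/13162 = -1/192956996520 + 18083/13162 = 1744620684028999/1269849994098120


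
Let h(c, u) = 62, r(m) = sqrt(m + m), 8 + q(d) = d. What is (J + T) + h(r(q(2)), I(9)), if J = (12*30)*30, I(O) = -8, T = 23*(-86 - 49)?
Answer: 7757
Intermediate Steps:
q(d) = -8 + d
T = -3105 (T = 23*(-135) = -3105)
r(m) = sqrt(2)*sqrt(m) (r(m) = sqrt(2*m) = sqrt(2)*sqrt(m))
J = 10800 (J = 360*30 = 10800)
(J + T) + h(r(q(2)), I(9)) = (10800 - 3105) + 62 = 7695 + 62 = 7757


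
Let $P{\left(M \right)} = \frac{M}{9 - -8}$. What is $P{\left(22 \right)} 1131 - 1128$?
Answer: $\frac{5706}{17} \approx 335.65$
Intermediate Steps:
$P{\left(M \right)} = \frac{M}{17}$ ($P{\left(M \right)} = \frac{M}{9 + 8} = \frac{M}{17}$)
$P{\left(22 \right)} 1131 - 1128 = \frac{1}{17} \cdot 22 \cdot 1131 - 1128 = \frac{22}{17} \cdot 1131 - 1128 = \frac{24882}{17} - 1128 = \frac{5706}{17}$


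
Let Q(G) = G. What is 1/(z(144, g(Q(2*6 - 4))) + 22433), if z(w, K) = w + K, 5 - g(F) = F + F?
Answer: 1/22566 ≈ 4.4314e-5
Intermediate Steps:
g(F) = 5 - 2*F (g(F) = 5 - (F + F) = 5 - 2*F)
z(w, K) = K + w
1/(z(144, g(Q(2*6 - 4))) + 22433) = 1/(((5 - 2*(2*6 - 4)) + 144) + 22433) = 1/(((5 - 2*(12 - 4)) + 144) + 22433) = 1/(((5 - 2*8) + 144) + 22433) = 1/(((5 - 16) + 144) + 22433) = 1/((-11 + 144) + 22433) = 1/(133 + 22433) = 1/22566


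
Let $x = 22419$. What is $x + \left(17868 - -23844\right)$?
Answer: $64131$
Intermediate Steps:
$x + \left(17868 - -23844\right) = 22419 + \left(17868 - -23844\right) = 22419 + \left(17868 + 23844\right) = 22419 + 41712 = 64131$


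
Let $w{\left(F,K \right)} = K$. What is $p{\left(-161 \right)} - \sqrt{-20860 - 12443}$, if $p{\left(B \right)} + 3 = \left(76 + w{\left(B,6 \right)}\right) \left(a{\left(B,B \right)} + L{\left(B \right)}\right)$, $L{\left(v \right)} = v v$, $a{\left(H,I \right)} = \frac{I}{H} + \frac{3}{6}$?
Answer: $2125642 - i \sqrt{33303} \approx 2.1256 \cdot 10^{6} - 182.49 i$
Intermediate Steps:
$a{\left(H,I \right)} = \frac{1}{2} + \frac{I}{H}$ ($a{\left(H,I \right)} = \frac{I}{H} + 3 \cdot \frac{1}{6} = \frac{I}{H} + \frac{1}{2} = \frac{1}{2} + \frac{I}{H}$)
$L{\left(v \right)} = v^{2}$
$p{\left(B \right)} = 120 + 82 B^{2}$ ($p{\left(B \right)} = -3 + \left(76 + 6\right) \left(\frac{B + \frac{B}{2}}{B} + B^{2}\right) = -3 + 82 \left(\frac{\frac{3}{2} B}{B} + B^{2}\right) = -3 + 82 \left(\frac{3}{2} + B^{2}\right) = -3 + \left(123 + 82 B^{2}\right) = 120 + 82 B^{2}$)
$p{\left(-161 \right)} - \sqrt{-20860 - 12443} = \left(120 + 82 \left(-161\right)^{2}\right) - \sqrt{-20860 - 12443} = \left(120 + 82 \cdot 25921\right) - \sqrt{-33303} = \left(120 + 2125522\right) - i \sqrt{33303} = 2125642 - i \sqrt{33303}$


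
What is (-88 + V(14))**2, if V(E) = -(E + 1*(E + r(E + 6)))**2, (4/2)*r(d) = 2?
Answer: 863041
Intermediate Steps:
r(d) = 1 (r(d) = (1/2)*2 = 1)
V(E) = -(1 + 2*E)**2 (V(E) = -(E + 1*(E + 1))**2 = -(E + 1*(1 + E))**2 = -(E + (1 + E))**2 = -(1 + 2*E)**2)
(-88 + V(14))**2 = (-88 - (1 + 2*14)**2)**2 = (-88 - (1 + 28)**2)**2 = (-88 - 1*29**2)**2 = (-88 - 1*841)**2 = (-88 - 841)**2 = (-929)**2 = 863041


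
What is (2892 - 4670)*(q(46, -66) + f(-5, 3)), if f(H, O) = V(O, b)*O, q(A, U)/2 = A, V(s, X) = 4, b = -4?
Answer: -184912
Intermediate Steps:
q(A, U) = 2*A
f(H, O) = 4*O
(2892 - 4670)*(q(46, -66) + f(-5, 3)) = (2892 - 4670)*(2*46 + 4*3) = -1778*(92 + 12) = -1778*104 = -184912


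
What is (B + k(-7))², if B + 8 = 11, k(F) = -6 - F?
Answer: 16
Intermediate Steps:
B = 3 (B = -8 + 11 = 3)
(B + k(-7))² = (3 + (-6 - 1*(-7)))² = (3 + (-6 + 7))² = (3 + 1)² = 4² = 16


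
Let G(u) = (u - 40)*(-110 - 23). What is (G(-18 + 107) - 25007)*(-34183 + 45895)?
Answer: -369209088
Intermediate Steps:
G(u) = 5320 - 133*u (G(u) = (-40 + u)*(-133) = 5320 - 133*u)
(G(-18 + 107) - 25007)*(-34183 + 45895) = ((5320 - 133*(-18 + 107)) - 25007)*(-34183 + 45895) = ((5320 - 133*89) - 25007)*11712 = ((5320 - 11837) - 25007)*11712 = (-6517 - 25007)*11712 = -31524*11712 = -369209088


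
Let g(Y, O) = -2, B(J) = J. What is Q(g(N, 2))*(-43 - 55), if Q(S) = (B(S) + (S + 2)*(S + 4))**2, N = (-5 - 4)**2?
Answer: -392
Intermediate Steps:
N = 81 (N = (-9)**2 = 81)
Q(S) = (S + (2 + S)*(4 + S))**2 (Q(S) = (S + (S + 2)*(S + 4))**2 = (S + (2 + S)*(4 + S))**2)
Q(g(N, 2))*(-43 - 55) = (8 + (-2)**2 + 7*(-2))**2*(-43 - 55) = (8 + 4 - 14)**2*(-98) = (-2)**2*(-98) = 4*(-98) = -392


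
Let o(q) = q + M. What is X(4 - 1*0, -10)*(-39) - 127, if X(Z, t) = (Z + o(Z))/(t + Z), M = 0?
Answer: -75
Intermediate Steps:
o(q) = q (o(q) = q + 0 = q)
X(Z, t) = 2*Z/(Z + t) (X(Z, t) = (Z + Z)/(t + Z) = (2*Z)/(Z + t) = 2*Z/(Z + t))
X(4 - 1*0, -10)*(-39) - 127 = (2*(4 - 1*0)/((4 - 1*0) - 10))*(-39) - 127 = (2*(4 + 0)/((4 + 0) - 10))*(-39) - 127 = (2*4/(4 - 10))*(-39) - 127 = (2*4/(-6))*(-39) - 127 = (2*4*(-⅙))*(-39) - 127 = -4/3*(-39) - 127 = 52 - 127 = -75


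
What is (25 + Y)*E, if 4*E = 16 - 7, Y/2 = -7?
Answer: 99/4 ≈ 24.750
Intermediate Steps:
Y = -14 (Y = 2*(-7) = -14)
E = 9/4 (E = (16 - 7)/4 = (¼)*9 = 9/4 ≈ 2.2500)
(25 + Y)*E = (25 - 14)*(9/4) = 11*(9/4) = 99/4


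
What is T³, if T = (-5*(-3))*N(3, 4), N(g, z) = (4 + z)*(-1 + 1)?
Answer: 0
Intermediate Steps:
N(g, z) = 0 (N(g, z) = (4 + z)*0 = 0)
T = 0 (T = -5*(-3)*0 = 15*0 = 0)
T³ = 0³ = 0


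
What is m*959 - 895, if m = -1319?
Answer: -1265816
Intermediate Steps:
m*959 - 895 = -1319*959 - 895 = -1264921 - 895 = -1265816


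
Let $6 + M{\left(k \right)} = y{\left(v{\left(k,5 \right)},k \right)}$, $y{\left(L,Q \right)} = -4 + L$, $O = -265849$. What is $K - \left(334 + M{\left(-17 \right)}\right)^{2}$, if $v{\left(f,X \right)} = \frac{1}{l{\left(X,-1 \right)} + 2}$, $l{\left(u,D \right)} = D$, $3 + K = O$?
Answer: $-371477$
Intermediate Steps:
$K = -265852$ ($K = -3 - 265849 = -265852$)
$v{\left(f,X \right)} = 1$ ($v{\left(f,X \right)} = \frac{1}{-1 + 2} = 1^{-1} = 1$)
$M{\left(k \right)} = -9$ ($M{\left(k \right)} = -6 + \left(-4 + 1\right) = -6 - 3 = -9$)
$K - \left(334 + M{\left(-17 \right)}\right)^{2} = -265852 - \left(334 - 9\right)^{2} = -265852 - 325^{2} = -265852 - 105625 = -371477$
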